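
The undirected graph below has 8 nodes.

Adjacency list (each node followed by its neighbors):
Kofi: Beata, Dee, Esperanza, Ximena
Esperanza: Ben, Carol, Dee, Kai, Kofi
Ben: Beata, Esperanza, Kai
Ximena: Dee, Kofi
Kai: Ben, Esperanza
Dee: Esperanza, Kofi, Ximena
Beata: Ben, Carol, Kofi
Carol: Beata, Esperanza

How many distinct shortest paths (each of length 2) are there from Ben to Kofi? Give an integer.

The shortest distance is 2. The length-2 paths are: Ben–Esperanza–Kofi; Ben–Beata–Kofi.
That gives 2 distinct shortest paths.

2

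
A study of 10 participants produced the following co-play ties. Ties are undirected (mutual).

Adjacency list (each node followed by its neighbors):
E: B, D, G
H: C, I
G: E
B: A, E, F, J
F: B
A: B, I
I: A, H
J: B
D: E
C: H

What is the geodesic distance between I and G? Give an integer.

4

One shortest route is I – A – B – E – G, which uses 4 edges, and at distance 3 from I we only reach {E, F, J}, which does not include G. So d(I,G) = 4.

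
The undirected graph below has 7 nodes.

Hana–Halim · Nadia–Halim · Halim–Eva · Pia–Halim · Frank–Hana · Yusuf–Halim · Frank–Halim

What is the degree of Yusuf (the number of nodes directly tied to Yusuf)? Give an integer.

1

Yusuf is directly tied to Halim. That is 1 neighbor, so the degree of Yusuf is 1.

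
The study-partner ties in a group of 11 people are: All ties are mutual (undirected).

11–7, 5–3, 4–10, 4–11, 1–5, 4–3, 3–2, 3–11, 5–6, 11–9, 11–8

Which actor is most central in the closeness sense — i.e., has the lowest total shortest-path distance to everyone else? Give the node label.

Farness (sum of distances to all others) for each node — 1:30, 2:25, 3:16, 4:19, 5:21, 6:30, 7:26, 8:26, 9:26, 10:28, 11:17.
The smallest farness is 16, for 3, so 3 has the highest closeness.

3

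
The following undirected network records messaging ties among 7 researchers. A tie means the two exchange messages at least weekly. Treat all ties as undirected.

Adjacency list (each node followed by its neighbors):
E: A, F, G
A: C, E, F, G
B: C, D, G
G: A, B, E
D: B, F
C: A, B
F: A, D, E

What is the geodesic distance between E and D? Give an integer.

One shortest route is E – F – D, which uses 2 edges, and E and D are not directly tied, so nothing shorter exists. So d(E,D) = 2.

2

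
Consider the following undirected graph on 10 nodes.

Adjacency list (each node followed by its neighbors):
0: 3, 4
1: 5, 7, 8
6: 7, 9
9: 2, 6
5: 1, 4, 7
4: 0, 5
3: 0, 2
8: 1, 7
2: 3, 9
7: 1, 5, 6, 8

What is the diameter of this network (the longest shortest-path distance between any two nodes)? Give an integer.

5

Eccentricity of each node (its greatest distance to any other): 0:4, 1:4, 2:4, 3:5, 4:4, 5:4, 6:4, 7:4, 8:5, 9:4.
The maximum eccentricity is 5, realized for instance by the pair 3–8 via 3 – 0 – 4 – 5 – 1 – 8. So the diameter is 5.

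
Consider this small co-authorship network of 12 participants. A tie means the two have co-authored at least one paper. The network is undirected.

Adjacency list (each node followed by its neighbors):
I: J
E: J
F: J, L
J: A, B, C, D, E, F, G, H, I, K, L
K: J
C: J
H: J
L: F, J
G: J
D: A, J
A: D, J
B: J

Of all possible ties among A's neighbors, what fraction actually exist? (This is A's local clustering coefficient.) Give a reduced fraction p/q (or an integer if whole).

A's neighbors: D and J (k = 2).
Possible neighbor pairs: C(2,2) = 1. Edges among them: D–J → e = 1.
Clustering(A) = 1/1.

1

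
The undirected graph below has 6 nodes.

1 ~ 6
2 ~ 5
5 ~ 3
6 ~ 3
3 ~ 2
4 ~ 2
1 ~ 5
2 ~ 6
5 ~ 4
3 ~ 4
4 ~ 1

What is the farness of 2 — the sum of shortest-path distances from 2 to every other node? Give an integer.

6

Distances from 2: 1:2, 3:1, 4:1, 5:1, 6:1.
Sum = 2 + 1 + 1 + 1 + 1 = 6.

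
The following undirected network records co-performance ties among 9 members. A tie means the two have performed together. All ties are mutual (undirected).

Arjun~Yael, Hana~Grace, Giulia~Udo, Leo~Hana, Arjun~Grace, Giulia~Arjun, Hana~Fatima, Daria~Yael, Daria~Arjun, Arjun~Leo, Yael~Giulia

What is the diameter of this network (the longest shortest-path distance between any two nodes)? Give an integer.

Eccentricity of each node (its greatest distance to any other): Arjun:3, Daria:4, Fatima:5, Giulia:4, Grace:3, Hana:4, Leo:3, Udo:5, Yael:4.
The maximum eccentricity is 5, realized for instance by the pair Udo–Fatima via Udo – Giulia – Arjun – Grace – Hana – Fatima. So the diameter is 5.

5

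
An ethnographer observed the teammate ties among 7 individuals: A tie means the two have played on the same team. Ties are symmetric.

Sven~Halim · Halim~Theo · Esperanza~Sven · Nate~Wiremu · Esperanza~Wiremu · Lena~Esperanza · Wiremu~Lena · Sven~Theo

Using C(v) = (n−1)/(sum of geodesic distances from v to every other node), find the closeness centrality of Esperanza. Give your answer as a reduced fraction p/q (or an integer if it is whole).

2/3

Distances from Esperanza: Halim:2, Lena:1, Nate:2, Sven:1, Theo:2, Wiremu:1. Sum = 9.
n = 7, so closeness = 6/9 = 2/3.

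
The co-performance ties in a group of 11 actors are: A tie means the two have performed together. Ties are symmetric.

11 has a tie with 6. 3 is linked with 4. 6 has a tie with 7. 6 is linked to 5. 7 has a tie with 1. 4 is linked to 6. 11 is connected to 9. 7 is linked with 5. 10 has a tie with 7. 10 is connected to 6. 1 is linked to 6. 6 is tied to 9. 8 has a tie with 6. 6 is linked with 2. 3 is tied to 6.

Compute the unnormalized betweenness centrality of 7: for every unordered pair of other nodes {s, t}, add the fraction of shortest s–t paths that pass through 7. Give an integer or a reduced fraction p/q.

Pairs whose geodesics pass through 7 — 10–5: 1/2; 10–1: 1/2; 5–1: 1/2.
All other pairs contribute 0.
Summing the contributions gives betweenness(7) = 3/2.

3/2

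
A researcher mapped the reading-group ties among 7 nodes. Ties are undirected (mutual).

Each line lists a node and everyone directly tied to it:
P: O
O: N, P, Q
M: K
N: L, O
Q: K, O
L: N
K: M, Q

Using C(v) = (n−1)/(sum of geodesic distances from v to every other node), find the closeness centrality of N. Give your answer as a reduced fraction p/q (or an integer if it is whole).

Distances from N: K:3, L:1, M:4, O:1, P:2, Q:2. Sum = 13.
n = 7, so closeness = 6/13.

6/13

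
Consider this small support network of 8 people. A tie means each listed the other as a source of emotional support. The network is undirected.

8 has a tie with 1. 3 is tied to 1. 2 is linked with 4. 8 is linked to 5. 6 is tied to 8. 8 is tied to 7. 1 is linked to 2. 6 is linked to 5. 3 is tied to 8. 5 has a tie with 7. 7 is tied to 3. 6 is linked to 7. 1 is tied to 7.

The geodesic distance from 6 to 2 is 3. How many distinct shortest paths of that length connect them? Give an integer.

The shortest distance is 3. The length-3 paths are: 6–7–1–2; 6–8–1–2.
That gives 2 distinct shortest paths.

2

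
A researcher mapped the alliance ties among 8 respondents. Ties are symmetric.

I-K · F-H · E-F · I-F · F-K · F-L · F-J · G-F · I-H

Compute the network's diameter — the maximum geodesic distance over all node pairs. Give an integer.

Eccentricity of each node (its greatest distance to any other): E:2, F:1, G:2, H:2, I:2, J:2, K:2, L:2.
The maximum eccentricity is 2, realized for instance by the pair E–I via E – F – I. So the diameter is 2.

2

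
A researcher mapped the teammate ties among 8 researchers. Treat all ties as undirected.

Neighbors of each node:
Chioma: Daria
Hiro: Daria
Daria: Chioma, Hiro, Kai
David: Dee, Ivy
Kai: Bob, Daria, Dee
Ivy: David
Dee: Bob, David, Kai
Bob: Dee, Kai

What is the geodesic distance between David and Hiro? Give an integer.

One shortest route is David – Dee – Kai – Daria – Hiro, which uses 4 edges, and at distance 3 from David we only reach {Daria}, which does not include Hiro. So d(David,Hiro) = 4.

4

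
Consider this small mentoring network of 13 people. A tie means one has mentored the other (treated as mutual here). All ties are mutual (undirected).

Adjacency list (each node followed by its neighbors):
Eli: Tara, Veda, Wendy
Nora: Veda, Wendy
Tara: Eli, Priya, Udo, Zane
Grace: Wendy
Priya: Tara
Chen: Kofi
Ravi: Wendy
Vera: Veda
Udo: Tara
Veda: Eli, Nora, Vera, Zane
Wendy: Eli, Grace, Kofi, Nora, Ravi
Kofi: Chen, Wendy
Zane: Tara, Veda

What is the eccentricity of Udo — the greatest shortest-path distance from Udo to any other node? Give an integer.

5

Distances from Udo: Chen:5, Eli:2, Grace:4, Kofi:4, Nora:4, Priya:2, Ravi:4, Tara:1, Veda:3, Vera:4, Wendy:3, Zane:2.
The largest is 5 (to Chen), so the eccentricity of Udo is 5.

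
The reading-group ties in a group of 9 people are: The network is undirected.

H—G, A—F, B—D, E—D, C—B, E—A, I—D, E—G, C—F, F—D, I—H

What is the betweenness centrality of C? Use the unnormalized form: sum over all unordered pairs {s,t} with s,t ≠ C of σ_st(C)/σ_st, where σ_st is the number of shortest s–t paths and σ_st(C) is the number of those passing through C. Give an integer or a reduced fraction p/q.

5/6

Pairs whose geodesics pass through C — F–B: 1/2; A–B: 1/3.
All other pairs contribute 0.
Summing the contributions gives betweenness(C) = 5/6.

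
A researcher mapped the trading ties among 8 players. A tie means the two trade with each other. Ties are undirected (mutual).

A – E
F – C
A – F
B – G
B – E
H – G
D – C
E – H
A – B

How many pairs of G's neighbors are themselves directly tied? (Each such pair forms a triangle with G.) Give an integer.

G's neighbors are B and H, but none of them are tied to each other, so no triangle contains G.

0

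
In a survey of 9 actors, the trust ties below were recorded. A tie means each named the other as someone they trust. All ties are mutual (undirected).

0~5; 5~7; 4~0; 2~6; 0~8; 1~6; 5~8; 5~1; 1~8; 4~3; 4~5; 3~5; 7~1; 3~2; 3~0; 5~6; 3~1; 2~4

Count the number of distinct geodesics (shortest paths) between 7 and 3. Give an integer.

2

The shortest distance is 2. The length-2 paths are: 7–1–3; 7–5–3.
That gives 2 distinct shortest paths.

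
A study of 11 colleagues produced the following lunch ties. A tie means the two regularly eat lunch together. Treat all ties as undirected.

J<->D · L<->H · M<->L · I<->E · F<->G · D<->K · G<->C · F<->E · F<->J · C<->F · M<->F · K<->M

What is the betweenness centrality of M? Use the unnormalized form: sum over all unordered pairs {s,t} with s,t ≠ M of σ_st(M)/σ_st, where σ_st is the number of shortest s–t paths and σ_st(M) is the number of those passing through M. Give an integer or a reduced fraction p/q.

21

Pairs whose geodesics pass through M — C–L: 1; C–K: 1; C–H: 1; J–L: 1; J–H: 1; G–L: 1; G–K: 1; G–H: 1; D–L: 1; D–H: 1; L–K: 1; L–I: 1; L–E: 1; L–F: 1 … (+7 more pairs).
All other pairs contribute 0.
Summing the contributions gives betweenness(M) = 21.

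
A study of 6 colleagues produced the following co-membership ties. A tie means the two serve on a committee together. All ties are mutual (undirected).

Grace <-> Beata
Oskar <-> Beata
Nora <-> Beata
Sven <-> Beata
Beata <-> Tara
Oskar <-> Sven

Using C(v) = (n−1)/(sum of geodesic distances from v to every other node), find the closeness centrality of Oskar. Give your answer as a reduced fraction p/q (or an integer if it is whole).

5/8

Distances from Oskar: Beata:1, Grace:2, Nora:2, Sven:1, Tara:2. Sum = 8.
n = 6, so closeness = 5/8.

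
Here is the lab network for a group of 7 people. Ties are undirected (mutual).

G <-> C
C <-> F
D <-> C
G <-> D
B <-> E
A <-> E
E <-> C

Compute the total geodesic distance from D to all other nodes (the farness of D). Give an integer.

Distances from D: A:3, B:3, C:1, E:2, F:2, G:1.
Sum = 3 + 3 + 1 + 2 + 2 + 1 = 12.

12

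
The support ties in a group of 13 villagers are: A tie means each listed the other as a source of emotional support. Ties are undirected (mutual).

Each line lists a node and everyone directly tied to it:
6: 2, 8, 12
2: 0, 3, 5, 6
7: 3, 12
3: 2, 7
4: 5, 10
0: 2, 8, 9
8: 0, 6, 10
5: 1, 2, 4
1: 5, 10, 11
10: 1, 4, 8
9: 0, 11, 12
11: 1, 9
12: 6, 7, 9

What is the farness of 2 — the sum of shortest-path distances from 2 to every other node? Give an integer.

22

Distances from 2: 0:1, 1:2, 3:1, 4:2, 5:1, 6:1, 7:2, 8:2, 9:2, 10:3, 11:3, 12:2.
Sum = 1 + 2 + 1 + 2 + 1 + 1 + 2 + 2 + 2 + 3 + 3 + 2 = 22.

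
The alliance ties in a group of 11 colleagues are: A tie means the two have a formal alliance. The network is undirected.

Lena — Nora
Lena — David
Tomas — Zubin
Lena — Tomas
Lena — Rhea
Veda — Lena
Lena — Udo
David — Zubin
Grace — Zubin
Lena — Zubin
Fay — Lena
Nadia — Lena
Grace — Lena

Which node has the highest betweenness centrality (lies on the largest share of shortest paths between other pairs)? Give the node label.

Lena

Unnormalized betweenness of each node: David:0, Fay:0, Grace:0, Lena:81/2, Nadia:0, Nora:0, Rhea:0, Tomas:0, Udo:0, Veda:0, Zubin:3/2.
Lena has the largest value, 81/2, making it the main broker — the node through which the most shortest paths run.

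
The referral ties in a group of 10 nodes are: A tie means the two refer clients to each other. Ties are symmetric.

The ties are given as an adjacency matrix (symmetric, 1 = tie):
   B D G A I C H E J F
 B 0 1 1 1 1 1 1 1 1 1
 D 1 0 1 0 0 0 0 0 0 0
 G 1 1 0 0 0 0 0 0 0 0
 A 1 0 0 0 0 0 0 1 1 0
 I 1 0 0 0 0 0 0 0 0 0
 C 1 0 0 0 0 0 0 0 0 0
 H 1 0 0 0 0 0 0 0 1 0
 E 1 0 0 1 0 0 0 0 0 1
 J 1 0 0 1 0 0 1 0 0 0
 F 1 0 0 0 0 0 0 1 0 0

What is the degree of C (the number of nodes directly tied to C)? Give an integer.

1

C is directly tied to B. That is 1 neighbor, so the degree of C is 1.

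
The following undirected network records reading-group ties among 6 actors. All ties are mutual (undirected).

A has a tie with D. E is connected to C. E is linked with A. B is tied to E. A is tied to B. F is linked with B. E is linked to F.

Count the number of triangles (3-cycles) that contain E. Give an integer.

2

E's neighbors: A, B, C, and F.
Neighbor pairs that are themselves tied: E–A–B; E–B–F. Each forms one triangle with E, for 2 in total.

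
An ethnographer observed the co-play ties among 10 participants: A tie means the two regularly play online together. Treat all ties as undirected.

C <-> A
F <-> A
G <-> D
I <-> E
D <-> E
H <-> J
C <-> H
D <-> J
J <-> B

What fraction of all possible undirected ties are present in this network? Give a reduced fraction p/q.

1/5

There are 9 edges and 10 nodes, so the maximum possible is C(10,2) = 45.
Density = 9/45 = 1/5.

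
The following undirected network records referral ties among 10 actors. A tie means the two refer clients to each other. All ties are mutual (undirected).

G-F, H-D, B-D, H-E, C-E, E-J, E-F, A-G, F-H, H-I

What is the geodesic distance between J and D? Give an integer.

One shortest route is J – E – H – D, which uses 3 edges, and at distance 2 from J we only reach {C, F, H}, which does not include D. So d(J,D) = 3.

3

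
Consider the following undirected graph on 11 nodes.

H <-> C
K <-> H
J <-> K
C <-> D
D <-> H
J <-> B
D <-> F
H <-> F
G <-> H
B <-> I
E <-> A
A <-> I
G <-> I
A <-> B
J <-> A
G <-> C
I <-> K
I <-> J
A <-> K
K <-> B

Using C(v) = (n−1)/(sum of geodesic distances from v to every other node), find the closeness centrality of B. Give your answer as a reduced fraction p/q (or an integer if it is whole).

Distances from B: A:1, C:3, D:3, E:2, F:3, G:2, H:2, I:1, J:1, K:1. Sum = 19.
n = 11, so closeness = 10/19.

10/19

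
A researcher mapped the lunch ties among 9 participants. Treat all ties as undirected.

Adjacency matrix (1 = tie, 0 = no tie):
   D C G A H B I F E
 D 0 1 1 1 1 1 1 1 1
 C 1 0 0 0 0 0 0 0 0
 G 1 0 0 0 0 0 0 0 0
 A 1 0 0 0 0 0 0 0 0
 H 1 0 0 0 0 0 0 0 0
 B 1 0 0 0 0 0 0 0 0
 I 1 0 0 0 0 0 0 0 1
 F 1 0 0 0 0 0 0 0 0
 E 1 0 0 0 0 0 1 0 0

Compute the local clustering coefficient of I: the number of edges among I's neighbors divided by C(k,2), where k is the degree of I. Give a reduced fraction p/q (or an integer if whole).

I's neighbors: D and E (k = 2).
Possible neighbor pairs: C(2,2) = 1. Edges among them: D–E → e = 1.
Clustering(I) = 1/1.

1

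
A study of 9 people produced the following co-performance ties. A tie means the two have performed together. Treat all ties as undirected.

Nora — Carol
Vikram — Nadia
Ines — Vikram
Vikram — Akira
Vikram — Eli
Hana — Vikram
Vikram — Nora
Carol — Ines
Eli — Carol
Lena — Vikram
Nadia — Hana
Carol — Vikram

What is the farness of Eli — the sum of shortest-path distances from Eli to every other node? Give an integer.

14

Distances from Eli: Akira:2, Carol:1, Hana:2, Ines:2, Lena:2, Nadia:2, Nora:2, Vikram:1.
Sum = 2 + 1 + 2 + 2 + 2 + 2 + 2 + 1 = 14.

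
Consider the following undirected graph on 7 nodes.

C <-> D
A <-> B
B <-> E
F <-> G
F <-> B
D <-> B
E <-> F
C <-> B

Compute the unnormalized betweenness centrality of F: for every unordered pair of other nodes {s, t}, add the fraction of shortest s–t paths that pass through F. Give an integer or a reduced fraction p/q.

5

Pairs whose geodesics pass through F — A–G: 1; G–C: 1; G–D: 1; G–E: 1; G–B: 1.
All other pairs contribute 0.
Summing the contributions gives betweenness(F) = 5.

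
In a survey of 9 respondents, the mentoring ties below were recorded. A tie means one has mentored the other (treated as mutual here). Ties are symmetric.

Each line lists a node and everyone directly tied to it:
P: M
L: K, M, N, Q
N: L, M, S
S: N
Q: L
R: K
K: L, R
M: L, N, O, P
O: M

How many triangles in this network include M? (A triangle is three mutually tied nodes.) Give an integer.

1

M's neighbors: L, N, O, and P.
Neighbor pairs that are themselves tied: M–L–N. Each forms one triangle with M, for 1 in total.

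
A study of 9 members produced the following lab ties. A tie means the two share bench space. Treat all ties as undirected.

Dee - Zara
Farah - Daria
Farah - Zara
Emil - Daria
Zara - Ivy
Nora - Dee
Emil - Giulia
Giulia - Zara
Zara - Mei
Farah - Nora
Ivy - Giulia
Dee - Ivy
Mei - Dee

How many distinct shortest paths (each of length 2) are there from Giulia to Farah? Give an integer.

1

The shortest distance is 2, and the only length-2 path is Giulia–Zara–Farah. So there is exactly 1 shortest path.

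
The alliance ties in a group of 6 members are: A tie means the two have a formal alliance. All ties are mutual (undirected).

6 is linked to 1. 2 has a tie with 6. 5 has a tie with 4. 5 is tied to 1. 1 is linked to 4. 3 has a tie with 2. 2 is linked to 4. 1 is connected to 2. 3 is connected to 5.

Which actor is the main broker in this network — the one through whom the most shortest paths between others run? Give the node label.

Unnormalized betweenness of each node: 1:11/6, 2:5/2, 3:1/3, 4:1/3, 5:1, 6:0.
2 has the largest value, 5/2, making it the main broker — the node through which the most shortest paths run.

2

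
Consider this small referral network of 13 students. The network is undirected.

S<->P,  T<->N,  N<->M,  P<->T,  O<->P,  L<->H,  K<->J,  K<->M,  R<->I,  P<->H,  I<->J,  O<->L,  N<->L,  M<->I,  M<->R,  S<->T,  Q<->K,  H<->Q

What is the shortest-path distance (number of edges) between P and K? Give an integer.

3

One shortest route is P – H – Q – K, which uses 3 edges, and at distance 2 from P we only reach {L, N, Q}, which does not include K. So d(P,K) = 3.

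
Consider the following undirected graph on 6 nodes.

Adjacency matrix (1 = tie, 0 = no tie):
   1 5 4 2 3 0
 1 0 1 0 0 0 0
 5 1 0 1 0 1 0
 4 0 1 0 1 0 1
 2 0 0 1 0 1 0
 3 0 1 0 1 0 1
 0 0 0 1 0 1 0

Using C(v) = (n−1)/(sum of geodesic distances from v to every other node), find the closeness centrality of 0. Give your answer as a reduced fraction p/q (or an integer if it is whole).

5/9

Distances from 0: 1:3, 2:2, 3:1, 4:1, 5:2. Sum = 9.
n = 6, so closeness = 5/9.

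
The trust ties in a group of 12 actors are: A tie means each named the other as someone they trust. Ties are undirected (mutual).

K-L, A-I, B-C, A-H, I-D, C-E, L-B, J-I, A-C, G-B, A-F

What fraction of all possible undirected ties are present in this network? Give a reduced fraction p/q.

There are 11 edges and 12 nodes, so the maximum possible is C(12,2) = 66.
Density = 11/66 = 1/6.

1/6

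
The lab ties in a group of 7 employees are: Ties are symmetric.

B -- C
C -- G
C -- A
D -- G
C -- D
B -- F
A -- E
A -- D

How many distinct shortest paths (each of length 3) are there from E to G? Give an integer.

2

The shortest distance is 3. The length-3 paths are: E–A–D–G; E–A–C–G.
That gives 2 distinct shortest paths.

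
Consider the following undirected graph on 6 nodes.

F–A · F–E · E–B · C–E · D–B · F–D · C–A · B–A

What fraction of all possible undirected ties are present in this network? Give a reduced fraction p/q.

There are 8 edges and 6 nodes, so the maximum possible is C(6,2) = 15.
Density = 8/15.

8/15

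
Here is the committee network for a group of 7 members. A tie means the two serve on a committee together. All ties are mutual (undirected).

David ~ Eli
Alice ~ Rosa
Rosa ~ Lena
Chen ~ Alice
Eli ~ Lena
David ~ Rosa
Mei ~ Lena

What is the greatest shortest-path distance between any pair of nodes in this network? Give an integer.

Eccentricity of each node (its greatest distance to any other): Alice:3, Chen:4, David:3, Eli:4, Lena:3, Mei:4, Rosa:2.
The maximum eccentricity is 4, realized for instance by the pair Mei–Chen via Mei – Lena – Rosa – Alice – Chen. So the diameter is 4.

4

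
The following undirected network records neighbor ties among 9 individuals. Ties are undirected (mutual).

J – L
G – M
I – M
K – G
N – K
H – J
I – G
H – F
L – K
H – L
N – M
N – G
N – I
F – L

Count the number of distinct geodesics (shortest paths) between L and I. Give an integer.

The shortest distance is 3. The length-3 paths are: L–K–G–I; L–K–N–I.
That gives 2 distinct shortest paths.

2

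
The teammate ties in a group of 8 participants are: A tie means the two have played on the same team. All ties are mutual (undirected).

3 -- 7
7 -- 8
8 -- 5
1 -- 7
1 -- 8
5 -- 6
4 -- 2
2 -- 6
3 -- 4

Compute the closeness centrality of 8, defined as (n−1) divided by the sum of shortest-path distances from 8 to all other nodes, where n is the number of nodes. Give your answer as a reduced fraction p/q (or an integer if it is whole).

Distances from 8: 1:1, 2:3, 3:2, 4:3, 5:1, 6:2, 7:1. Sum = 13.
n = 8, so closeness = 7/13.

7/13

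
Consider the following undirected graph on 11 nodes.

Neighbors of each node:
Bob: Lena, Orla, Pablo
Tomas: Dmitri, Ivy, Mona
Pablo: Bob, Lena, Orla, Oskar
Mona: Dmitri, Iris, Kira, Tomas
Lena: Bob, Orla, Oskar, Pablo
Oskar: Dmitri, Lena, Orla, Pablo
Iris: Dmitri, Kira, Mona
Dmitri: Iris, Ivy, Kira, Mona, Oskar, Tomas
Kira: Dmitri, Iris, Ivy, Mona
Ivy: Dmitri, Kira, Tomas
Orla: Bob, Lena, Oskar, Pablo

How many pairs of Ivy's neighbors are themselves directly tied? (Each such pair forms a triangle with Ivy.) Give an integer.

2

Ivy's neighbors: Dmitri, Kira, and Tomas.
Neighbor pairs that are themselves tied: Ivy–Dmitri–Kira; Ivy–Dmitri–Tomas. Each forms one triangle with Ivy, for 2 in total.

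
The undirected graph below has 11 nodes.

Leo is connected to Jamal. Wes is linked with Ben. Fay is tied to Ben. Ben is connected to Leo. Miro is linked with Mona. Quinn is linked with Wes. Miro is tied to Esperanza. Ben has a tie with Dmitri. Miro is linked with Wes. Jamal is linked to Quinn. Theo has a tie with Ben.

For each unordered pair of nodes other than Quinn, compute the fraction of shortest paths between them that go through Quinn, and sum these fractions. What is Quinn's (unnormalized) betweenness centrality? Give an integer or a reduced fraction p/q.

Pairs whose geodesics pass through Quinn — Miro–Jamal: 1; Wes–Jamal: 1; Esperanza–Jamal: 1; Mona–Jamal: 1.
All other pairs contribute 0.
Summing the contributions gives betweenness(Quinn) = 4.

4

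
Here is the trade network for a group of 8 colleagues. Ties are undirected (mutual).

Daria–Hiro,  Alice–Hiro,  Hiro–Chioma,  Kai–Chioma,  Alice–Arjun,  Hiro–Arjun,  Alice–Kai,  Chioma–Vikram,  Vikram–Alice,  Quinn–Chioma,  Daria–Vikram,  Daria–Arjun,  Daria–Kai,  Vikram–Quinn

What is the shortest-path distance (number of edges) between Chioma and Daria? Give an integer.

2

One shortest route is Chioma – Kai – Daria, which uses 2 edges, and Chioma and Daria are not directly tied, so nothing shorter exists. So d(Chioma,Daria) = 2.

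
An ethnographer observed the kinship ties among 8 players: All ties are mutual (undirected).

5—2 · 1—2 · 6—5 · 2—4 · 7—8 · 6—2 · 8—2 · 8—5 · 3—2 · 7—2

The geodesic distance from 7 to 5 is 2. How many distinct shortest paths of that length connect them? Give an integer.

The shortest distance is 2. The length-2 paths are: 7–2–5; 7–8–5.
That gives 2 distinct shortest paths.

2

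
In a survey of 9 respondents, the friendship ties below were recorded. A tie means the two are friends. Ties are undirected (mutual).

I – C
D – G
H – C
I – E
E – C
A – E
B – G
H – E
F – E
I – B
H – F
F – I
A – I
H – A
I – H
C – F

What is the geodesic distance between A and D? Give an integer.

4

One shortest route is A – I – B – G – D, which uses 4 edges, and at distance 3 from A we only reach {G}, which does not include D. So d(A,D) = 4.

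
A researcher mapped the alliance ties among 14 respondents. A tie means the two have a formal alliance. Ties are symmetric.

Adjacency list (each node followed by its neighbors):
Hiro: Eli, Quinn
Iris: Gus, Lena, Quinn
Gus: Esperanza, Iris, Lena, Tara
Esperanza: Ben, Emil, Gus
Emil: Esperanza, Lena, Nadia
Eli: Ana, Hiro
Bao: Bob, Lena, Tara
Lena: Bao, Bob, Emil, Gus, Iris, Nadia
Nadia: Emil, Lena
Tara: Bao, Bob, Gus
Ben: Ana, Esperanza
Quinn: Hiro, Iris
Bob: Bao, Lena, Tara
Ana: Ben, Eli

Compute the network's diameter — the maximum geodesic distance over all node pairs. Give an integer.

Eccentricity of each node (its greatest distance to any other): Ana:5, Bao:5, Ben:4, Bob:5, Eli:5, Emil:4, Esperanza:4, Gus:4, Hiro:4, Iris:4, Lena:4, Nadia:5, Quinn:4, Tara:5.
The maximum eccentricity is 5, realized for instance by the pair Bob–Eli via Bob – Lena – Iris – Quinn – Hiro – Eli. So the diameter is 5.

5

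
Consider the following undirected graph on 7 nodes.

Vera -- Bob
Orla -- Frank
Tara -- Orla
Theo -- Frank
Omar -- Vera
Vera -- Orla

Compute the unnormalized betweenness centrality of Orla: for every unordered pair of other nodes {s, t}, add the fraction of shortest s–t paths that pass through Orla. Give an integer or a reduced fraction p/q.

Pairs whose geodesics pass through Orla — Frank–Vera: 1; Frank–Tara: 1; Frank–Omar: 1; Frank–Bob: 1; Vera–Tara: 1; Vera–Theo: 1; Tara–Omar: 1; Tara–Bob: 1; Tara–Theo: 1; Omar–Theo: 1; Bob–Theo: 1.
All other pairs contribute 0.
Summing the contributions gives betweenness(Orla) = 11.

11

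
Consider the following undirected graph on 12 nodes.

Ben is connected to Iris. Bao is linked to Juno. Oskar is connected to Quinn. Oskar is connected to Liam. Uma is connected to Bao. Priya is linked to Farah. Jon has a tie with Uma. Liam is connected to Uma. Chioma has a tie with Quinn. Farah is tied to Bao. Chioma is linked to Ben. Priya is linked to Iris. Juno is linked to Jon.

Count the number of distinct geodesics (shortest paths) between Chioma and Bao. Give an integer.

The shortest distance is 5. The length-5 paths are: Chioma–Ben–Iris–Priya–Farah–Bao; Chioma–Quinn–Oskar–Liam–Uma–Bao.
That gives 2 distinct shortest paths.

2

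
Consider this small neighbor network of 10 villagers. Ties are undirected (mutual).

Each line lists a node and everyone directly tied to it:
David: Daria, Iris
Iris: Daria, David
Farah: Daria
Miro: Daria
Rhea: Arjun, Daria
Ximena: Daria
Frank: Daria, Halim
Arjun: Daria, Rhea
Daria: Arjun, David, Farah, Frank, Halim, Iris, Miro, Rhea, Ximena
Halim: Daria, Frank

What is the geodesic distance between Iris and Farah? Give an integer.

2

One shortest route is Iris – Daria – Farah, which uses 2 edges, and Iris and Farah are not directly tied, so nothing shorter exists. So d(Iris,Farah) = 2.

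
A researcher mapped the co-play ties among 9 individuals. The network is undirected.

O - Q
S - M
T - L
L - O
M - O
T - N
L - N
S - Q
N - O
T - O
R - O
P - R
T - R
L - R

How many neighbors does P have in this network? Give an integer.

P is directly tied to R. That is 1 neighbor, so the degree of P is 1.

1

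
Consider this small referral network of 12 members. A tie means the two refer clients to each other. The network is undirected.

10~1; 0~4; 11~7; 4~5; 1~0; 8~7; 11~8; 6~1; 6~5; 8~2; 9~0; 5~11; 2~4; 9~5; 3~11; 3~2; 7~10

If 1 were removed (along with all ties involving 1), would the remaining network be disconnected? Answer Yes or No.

Even without 1, every remaining node can still reach every other (the residual graph is connected), so 1 is not a cut vertex.

No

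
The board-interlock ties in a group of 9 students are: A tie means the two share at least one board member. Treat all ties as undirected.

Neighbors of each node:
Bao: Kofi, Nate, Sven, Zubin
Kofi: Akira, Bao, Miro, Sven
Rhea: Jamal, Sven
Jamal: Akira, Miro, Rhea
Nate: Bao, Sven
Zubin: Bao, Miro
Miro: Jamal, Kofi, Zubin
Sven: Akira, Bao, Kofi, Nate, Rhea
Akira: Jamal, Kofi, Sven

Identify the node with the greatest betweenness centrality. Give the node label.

Unnormalized betweenness of each node: Akira:19/10, Bao:14/3, Jamal:11/4, Kofi:61/15, Miro:17/5, Nate:0, Rhea:6/5, Sven:479/60, Zubin:31/30.
Sven has the largest value, 479/60, making it the main broker — the node through which the most shortest paths run.

Sven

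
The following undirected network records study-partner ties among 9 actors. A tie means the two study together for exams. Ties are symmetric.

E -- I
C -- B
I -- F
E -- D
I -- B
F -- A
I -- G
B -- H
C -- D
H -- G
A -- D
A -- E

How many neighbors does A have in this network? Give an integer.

A is directly tied to D, E, and F. That is 3 neighbors, so the degree of A is 3.

3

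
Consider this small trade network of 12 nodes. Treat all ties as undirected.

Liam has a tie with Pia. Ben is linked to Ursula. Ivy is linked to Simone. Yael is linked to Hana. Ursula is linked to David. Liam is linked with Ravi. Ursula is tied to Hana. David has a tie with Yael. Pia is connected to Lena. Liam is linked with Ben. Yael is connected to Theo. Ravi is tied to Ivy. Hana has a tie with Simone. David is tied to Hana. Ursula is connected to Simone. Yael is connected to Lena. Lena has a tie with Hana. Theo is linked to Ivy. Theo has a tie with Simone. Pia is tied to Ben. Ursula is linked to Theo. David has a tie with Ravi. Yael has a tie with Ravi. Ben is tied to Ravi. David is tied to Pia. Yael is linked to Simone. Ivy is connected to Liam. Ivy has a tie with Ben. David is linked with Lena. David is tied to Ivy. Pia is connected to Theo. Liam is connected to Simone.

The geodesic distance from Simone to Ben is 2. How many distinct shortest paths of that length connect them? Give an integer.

The shortest distance is 2. The length-2 paths are: Simone–Liam–Ben; Simone–Ursula–Ben; Simone–Ivy–Ben.
That gives 3 distinct shortest paths.

3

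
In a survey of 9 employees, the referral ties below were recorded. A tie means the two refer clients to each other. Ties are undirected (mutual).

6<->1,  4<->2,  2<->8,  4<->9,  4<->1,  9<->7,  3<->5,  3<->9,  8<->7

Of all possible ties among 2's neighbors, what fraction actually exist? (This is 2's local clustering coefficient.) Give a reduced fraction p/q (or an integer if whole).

2's neighbors: 4 and 8 (k = 2).
Possible neighbor pairs: C(2,2) = 1. Edges among them: none → e = 0.
Clustering(2) = 0/1.

0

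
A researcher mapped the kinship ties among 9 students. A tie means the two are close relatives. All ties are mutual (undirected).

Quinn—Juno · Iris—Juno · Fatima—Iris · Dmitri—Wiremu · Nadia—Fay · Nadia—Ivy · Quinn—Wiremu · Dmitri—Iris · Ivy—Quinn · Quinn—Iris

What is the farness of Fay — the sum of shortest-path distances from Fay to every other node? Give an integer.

28

Distances from Fay: Dmitri:5, Fatima:5, Iris:4, Ivy:2, Juno:4, Nadia:1, Quinn:3, Wiremu:4.
Sum = 5 + 5 + 4 + 2 + 4 + 1 + 3 + 4 = 28.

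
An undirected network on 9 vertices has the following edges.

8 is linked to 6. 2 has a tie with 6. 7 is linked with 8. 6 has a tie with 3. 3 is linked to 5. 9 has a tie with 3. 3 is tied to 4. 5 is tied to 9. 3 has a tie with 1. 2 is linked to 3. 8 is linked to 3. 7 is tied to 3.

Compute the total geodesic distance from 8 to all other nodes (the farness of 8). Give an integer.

Distances from 8: 1:2, 2:2, 3:1, 4:2, 5:2, 6:1, 7:1, 9:2.
Sum = 2 + 2 + 1 + 2 + 2 + 1 + 1 + 2 = 13.

13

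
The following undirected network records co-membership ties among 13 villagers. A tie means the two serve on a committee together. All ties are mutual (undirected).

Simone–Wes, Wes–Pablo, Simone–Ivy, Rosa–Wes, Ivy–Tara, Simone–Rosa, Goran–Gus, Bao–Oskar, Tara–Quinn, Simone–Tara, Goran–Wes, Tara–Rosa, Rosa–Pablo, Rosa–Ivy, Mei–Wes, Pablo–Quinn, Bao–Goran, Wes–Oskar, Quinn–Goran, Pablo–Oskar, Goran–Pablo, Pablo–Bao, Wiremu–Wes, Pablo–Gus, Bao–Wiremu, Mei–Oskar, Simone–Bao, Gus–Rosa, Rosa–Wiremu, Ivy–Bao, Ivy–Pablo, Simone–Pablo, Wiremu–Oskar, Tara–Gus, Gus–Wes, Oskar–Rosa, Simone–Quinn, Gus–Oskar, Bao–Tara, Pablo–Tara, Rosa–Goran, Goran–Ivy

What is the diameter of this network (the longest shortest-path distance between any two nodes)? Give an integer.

Eccentricity of each node (its greatest distance to any other): Bao:2, Goran:2, Gus:2, Ivy:3, Mei:3, Oskar:2, Pablo:2, Quinn:3, Rosa:2, Simone:2, Tara:3, Wes:2, Wiremu:3.
The maximum eccentricity is 3, realized for instance by the pair Quinn–Wiremu via Quinn – Simone – Bao – Wiremu. So the diameter is 3.

3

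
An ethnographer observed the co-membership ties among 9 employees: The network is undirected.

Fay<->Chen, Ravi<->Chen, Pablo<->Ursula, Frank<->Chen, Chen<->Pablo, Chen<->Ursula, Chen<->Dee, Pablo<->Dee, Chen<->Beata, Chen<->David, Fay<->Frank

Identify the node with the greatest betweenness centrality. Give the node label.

Unnormalized betweenness of each node: Beata:0, Chen:49/2, David:0, Dee:0, Fay:0, Frank:0, Pablo:1/2, Ravi:0, Ursula:0.
Chen has the largest value, 49/2, making it the main broker — the node through which the most shortest paths run.

Chen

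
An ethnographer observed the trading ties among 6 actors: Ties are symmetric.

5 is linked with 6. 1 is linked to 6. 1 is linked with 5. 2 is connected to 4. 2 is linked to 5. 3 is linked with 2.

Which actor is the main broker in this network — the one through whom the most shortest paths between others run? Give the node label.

2

Unnormalized betweenness of each node: 1:0, 2:7, 3:0, 4:0, 5:6, 6:0.
2 has the largest value, 7, making it the main broker — the node through which the most shortest paths run.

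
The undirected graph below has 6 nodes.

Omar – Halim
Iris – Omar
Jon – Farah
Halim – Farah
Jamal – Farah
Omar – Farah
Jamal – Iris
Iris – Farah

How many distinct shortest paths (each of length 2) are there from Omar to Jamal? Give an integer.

2

The shortest distance is 2. The length-2 paths are: Omar–Farah–Jamal; Omar–Iris–Jamal.
That gives 2 distinct shortest paths.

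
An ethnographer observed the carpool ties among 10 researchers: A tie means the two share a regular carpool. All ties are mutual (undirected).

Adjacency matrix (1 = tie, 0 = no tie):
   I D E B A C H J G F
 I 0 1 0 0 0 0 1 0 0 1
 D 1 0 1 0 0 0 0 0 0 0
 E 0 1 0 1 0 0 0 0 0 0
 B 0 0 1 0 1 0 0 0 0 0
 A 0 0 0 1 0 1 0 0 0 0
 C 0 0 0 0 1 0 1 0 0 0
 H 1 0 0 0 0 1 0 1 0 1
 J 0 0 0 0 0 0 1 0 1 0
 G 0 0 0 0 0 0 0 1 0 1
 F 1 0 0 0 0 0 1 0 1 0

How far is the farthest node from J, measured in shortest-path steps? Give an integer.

4

Distances from J: A:3, B:4, C:2, D:3, E:4, F:2, G:1, H:1, I:2.
The largest is 4 (to E and B), so the eccentricity of J is 4.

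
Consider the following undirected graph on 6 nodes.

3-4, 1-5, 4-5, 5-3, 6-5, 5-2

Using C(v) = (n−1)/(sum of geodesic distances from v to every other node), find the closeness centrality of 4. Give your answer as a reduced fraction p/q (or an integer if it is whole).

5/8

Distances from 4: 1:2, 2:2, 3:1, 5:1, 6:2. Sum = 8.
n = 6, so closeness = 5/8.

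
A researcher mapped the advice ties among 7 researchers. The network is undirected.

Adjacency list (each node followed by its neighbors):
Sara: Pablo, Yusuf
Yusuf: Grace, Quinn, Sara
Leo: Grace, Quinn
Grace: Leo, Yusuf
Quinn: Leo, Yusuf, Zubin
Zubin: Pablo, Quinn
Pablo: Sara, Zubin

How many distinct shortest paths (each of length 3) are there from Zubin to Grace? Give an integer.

2

The shortest distance is 3. The length-3 paths are: Zubin–Quinn–Yusuf–Grace; Zubin–Quinn–Leo–Grace.
That gives 2 distinct shortest paths.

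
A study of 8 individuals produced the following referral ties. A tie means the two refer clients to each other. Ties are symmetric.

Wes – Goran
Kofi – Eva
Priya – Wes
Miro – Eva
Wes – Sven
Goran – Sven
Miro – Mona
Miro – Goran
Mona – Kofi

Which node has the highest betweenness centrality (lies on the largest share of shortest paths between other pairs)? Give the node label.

Unnormalized betweenness of each node: Eva:5/2, Goran:12, Kofi:1/2, Miro:25/2, Mona:5/2, Priya:0, Sven:0, Wes:6.
Miro has the largest value, 25/2, making it the main broker — the node through which the most shortest paths run.

Miro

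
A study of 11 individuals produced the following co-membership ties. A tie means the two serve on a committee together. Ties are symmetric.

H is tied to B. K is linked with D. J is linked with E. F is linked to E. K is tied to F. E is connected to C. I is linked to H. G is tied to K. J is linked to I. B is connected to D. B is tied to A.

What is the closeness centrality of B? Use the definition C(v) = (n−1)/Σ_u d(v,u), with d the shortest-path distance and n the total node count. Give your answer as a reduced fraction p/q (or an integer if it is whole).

Distances from B: A:1, C:5, D:1, E:4, F:3, G:3, H:1, I:2, J:3, K:2. Sum = 25.
n = 11, so closeness = 10/25 = 2/5.

2/5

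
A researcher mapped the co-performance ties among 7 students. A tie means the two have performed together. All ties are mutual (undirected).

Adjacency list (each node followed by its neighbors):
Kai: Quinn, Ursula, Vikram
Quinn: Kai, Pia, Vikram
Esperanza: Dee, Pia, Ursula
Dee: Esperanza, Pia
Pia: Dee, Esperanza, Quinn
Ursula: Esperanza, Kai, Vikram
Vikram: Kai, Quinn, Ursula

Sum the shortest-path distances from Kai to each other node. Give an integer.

Distances from Kai: Dee:3, Esperanza:2, Pia:2, Quinn:1, Ursula:1, Vikram:1.
Sum = 3 + 2 + 2 + 1 + 1 + 1 = 10.

10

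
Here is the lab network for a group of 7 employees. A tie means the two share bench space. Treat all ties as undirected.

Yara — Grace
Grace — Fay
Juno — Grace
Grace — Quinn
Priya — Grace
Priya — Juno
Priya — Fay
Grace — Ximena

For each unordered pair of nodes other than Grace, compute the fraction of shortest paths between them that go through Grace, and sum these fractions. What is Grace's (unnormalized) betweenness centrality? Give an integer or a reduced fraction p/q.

Pairs whose geodesics pass through Grace — Yara–Quinn: 1; Yara–Juno: 1; Yara–Fay: 1; Yara–Priya: 1; Yara–Ximena: 1; Quinn–Juno: 1; Quinn–Fay: 1; Quinn–Priya: 1; Quinn–Ximena: 1; Juno–Fay: 1/2; Juno–Ximena: 1; Fay–Ximena: 1; Priya–Ximena: 1.
All other pairs contribute 0.
Summing the contributions gives betweenness(Grace) = 25/2.

25/2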